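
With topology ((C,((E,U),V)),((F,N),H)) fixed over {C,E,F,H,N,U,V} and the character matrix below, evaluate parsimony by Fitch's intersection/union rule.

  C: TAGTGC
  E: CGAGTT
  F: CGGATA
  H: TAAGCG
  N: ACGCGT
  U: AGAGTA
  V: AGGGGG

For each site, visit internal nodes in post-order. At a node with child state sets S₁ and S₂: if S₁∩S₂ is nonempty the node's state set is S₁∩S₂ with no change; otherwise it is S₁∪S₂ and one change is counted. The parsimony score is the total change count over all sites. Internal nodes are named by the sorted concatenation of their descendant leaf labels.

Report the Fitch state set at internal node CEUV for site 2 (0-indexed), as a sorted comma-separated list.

G

[col 0] EU: children E:{C}, U:{A} ∪→ {A,C}; cost 1
[col 0] EUV: children EU:{A,C}, V:{A} ∩→ {A}; cost 0
[col 0] CEUV: children C:{T}, EUV:{A} ∪→ {A,T}; cost 1
[col 0] FN: children F:{C}, N:{A} ∪→ {A,C}; cost 1
[col 0] FHN: children FN:{A,C}, H:{T} ∪→ {A,C,T}; cost 1
[col 0] CEFHNUV: children CEUV:{A,T}, FHN:{A,C,T} ∩→ {A,T}; cost 0
[col 1] EU: children E:{G}, U:{G} ∩→ {G}; cost 0
[col 1] EUV: children EU:{G}, V:{G} ∩→ {G}; cost 0
[col 1] CEUV: children C:{A}, EUV:{G} ∪→ {A,G}; cost 1
[col 1] FN: children F:{G}, N:{C} ∪→ {C,G}; cost 1
[col 1] FHN: children FN:{C,G}, H:{A} ∪→ {A,C,G}; cost 1
[col 1] CEFHNUV: children CEUV:{A,G}, FHN:{A,C,G} ∩→ {A,G}; cost 0
[col 2] EU: children E:{A}, U:{A} ∩→ {A}; cost 0
[col 2] EUV: children EU:{A}, V:{G} ∪→ {A,G}; cost 1
[col 2] CEUV: children C:{G}, EUV:{A,G} ∩→ {G}; cost 0
[col 2] FN: children F:{G}, N:{G} ∩→ {G}; cost 0
[col 2] FHN: children FN:{G}, H:{A} ∪→ {A,G}; cost 1
[col 2] CEFHNUV: children CEUV:{G}, FHN:{A,G} ∩→ {G}; cost 0
[col 3] EU: children E:{G}, U:{G} ∩→ {G}; cost 0
[col 3] EUV: children EU:{G}, V:{G} ∩→ {G}; cost 0
[col 3] CEUV: children C:{T}, EUV:{G} ∪→ {G,T}; cost 1
[col 3] FN: children F:{A}, N:{C} ∪→ {A,C}; cost 1
[col 3] FHN: children FN:{A,C}, H:{G} ∪→ {A,C,G}; cost 1
[col 3] CEFHNUV: children CEUV:{G,T}, FHN:{A,C,G} ∩→ {G}; cost 0
[col 4] EU: children E:{T}, U:{T} ∩→ {T}; cost 0
[col 4] EUV: children EU:{T}, V:{G} ∪→ {G,T}; cost 1
[col 4] CEUV: children C:{G}, EUV:{G,T} ∩→ {G}; cost 0
[col 4] FN: children F:{T}, N:{G} ∪→ {G,T}; cost 1
[col 4] FHN: children FN:{G,T}, H:{C} ∪→ {C,G,T}; cost 1
[col 4] CEFHNUV: children CEUV:{G}, FHN:{C,G,T} ∩→ {G}; cost 0
[col 5] EU: children E:{T}, U:{A} ∪→ {A,T}; cost 1
[col 5] EUV: children EU:{A,T}, V:{G} ∪→ {A,G,T}; cost 1
[col 5] CEUV: children C:{C}, EUV:{A,G,T} ∪→ {A,C,G,T}; cost 1
[col 5] FN: children F:{A}, N:{T} ∪→ {A,T}; cost 1
[col 5] FHN: children FN:{A,T}, H:{G} ∪→ {A,G,T}; cost 1
[col 5] CEFHNUV: children CEUV:{A,C,G,T}, FHN:{A,G,T} ∩→ {A,G,T}; cost 0
per-site changes: [4, 3, 2, 3, 3, 5]; total = 20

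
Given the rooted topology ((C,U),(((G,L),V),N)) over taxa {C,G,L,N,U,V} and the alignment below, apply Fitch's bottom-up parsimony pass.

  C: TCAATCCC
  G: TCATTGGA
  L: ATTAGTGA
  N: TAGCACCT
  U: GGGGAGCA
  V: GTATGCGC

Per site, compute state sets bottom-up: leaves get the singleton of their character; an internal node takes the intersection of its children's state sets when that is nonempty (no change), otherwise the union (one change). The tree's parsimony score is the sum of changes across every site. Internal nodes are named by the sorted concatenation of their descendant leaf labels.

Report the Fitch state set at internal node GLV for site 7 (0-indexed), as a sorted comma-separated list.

A,C

[col 0] CU: children C:{T}, U:{G} ∪→ {G,T}; cost 1
[col 0] GL: children G:{T}, L:{A} ∪→ {A,T}; cost 1
[col 0] GLV: children GL:{A,T}, V:{G} ∪→ {A,G,T}; cost 1
[col 0] GLNV: children GLV:{A,G,T}, N:{T} ∩→ {T}; cost 0
[col 0] CGLNUV: children CU:{G,T}, GLNV:{T} ∩→ {T}; cost 0
[col 1] CU: children C:{C}, U:{G} ∪→ {C,G}; cost 1
[col 1] GL: children G:{C}, L:{T} ∪→ {C,T}; cost 1
[col 1] GLV: children GL:{C,T}, V:{T} ∩→ {T}; cost 0
[col 1] GLNV: children GLV:{T}, N:{A} ∪→ {A,T}; cost 1
[col 1] CGLNUV: children CU:{C,G}, GLNV:{A,T} ∪→ {A,C,G,T}; cost 1
[col 2] CU: children C:{A}, U:{G} ∪→ {A,G}; cost 1
[col 2] GL: children G:{A}, L:{T} ∪→ {A,T}; cost 1
[col 2] GLV: children GL:{A,T}, V:{A} ∩→ {A}; cost 0
[col 2] GLNV: children GLV:{A}, N:{G} ∪→ {A,G}; cost 1
[col 2] CGLNUV: children CU:{A,G}, GLNV:{A,G} ∩→ {A,G}; cost 0
[col 3] CU: children C:{A}, U:{G} ∪→ {A,G}; cost 1
[col 3] GL: children G:{T}, L:{A} ∪→ {A,T}; cost 1
[col 3] GLV: children GL:{A,T}, V:{T} ∩→ {T}; cost 0
[col 3] GLNV: children GLV:{T}, N:{C} ∪→ {C,T}; cost 1
[col 3] CGLNUV: children CU:{A,G}, GLNV:{C,T} ∪→ {A,C,G,T}; cost 1
[col 4] CU: children C:{T}, U:{A} ∪→ {A,T}; cost 1
[col 4] GL: children G:{T}, L:{G} ∪→ {G,T}; cost 1
[col 4] GLV: children GL:{G,T}, V:{G} ∩→ {G}; cost 0
[col 4] GLNV: children GLV:{G}, N:{A} ∪→ {A,G}; cost 1
[col 4] CGLNUV: children CU:{A,T}, GLNV:{A,G} ∩→ {A}; cost 0
[col 5] CU: children C:{C}, U:{G} ∪→ {C,G}; cost 1
[col 5] GL: children G:{G}, L:{T} ∪→ {G,T}; cost 1
[col 5] GLV: children GL:{G,T}, V:{C} ∪→ {C,G,T}; cost 1
[col 5] GLNV: children GLV:{C,G,T}, N:{C} ∩→ {C}; cost 0
[col 5] CGLNUV: children CU:{C,G}, GLNV:{C} ∩→ {C}; cost 0
[col 6] CU: children C:{C}, U:{C} ∩→ {C}; cost 0
[col 6] GL: children G:{G}, L:{G} ∩→ {G}; cost 0
[col 6] GLV: children GL:{G}, V:{G} ∩→ {G}; cost 0
[col 6] GLNV: children GLV:{G}, N:{C} ∪→ {C,G}; cost 1
[col 6] CGLNUV: children CU:{C}, GLNV:{C,G} ∩→ {C}; cost 0
[col 7] CU: children C:{C}, U:{A} ∪→ {A,C}; cost 1
[col 7] GL: children G:{A}, L:{A} ∩→ {A}; cost 0
[col 7] GLV: children GL:{A}, V:{C} ∪→ {A,C}; cost 1
[col 7] GLNV: children GLV:{A,C}, N:{T} ∪→ {A,C,T}; cost 1
[col 7] CGLNUV: children CU:{A,C}, GLNV:{A,C,T} ∩→ {A,C}; cost 0
per-site changes: [3, 4, 3, 4, 3, 3, 1, 3]; total = 24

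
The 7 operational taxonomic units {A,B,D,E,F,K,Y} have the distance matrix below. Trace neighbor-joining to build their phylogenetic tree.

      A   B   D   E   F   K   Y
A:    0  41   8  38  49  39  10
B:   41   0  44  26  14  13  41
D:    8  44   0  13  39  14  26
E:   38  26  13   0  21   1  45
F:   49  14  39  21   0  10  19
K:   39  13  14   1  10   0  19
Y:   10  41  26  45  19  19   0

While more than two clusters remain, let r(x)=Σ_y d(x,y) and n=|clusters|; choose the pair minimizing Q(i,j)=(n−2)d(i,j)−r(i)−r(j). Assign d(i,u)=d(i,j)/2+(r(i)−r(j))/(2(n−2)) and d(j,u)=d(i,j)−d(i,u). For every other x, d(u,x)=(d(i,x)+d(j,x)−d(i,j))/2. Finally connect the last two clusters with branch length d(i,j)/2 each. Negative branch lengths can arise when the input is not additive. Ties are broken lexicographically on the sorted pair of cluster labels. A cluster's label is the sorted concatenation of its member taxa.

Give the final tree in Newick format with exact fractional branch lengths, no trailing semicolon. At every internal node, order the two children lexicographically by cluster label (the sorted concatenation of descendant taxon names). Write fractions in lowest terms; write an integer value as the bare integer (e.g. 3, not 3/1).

(((((A:15/2,Y:5/2):127/16,D:65/16):57/4,E:9/2):2,(B:28/3,F:14/3):71/8):-35/16,K:-35/16)

1. join A+Y (d=10, Q=-295) ⇒ AY; edges |A|=15/2, |Y|=5/2
  updated: d(AY,B)=36, d(AY,D)=12, d(AY,E)=73/2, d(AY,F)=29, d(AY,K)=24
2. join AY+D (d=12, Q=-423/2) ⇒ ADY; edges |AY|=127/16, |D|=65/16
  updated: d(ADY,B)=34, d(ADY,E)=75/4, d(ADY,F)=28, d(ADY,K)=13
3. join B+F (d=14, Q=-118) ⇒ BF; edges |B|=28/3, |F|=14/3
  updated: d(ADY,BF)=24, d(BF,E)=33/2, d(BF,K)=9/2
4. join ADY+E (d=75/4, Q=-109/2) ⇒ ADEY; edges |ADY|=57/4, |E|=9/2
  updated: d(ADEY,BF)=87/8, d(ADEY,K)=-19/8
5. join ADEY+BF (d=87/8, Q=-13) ⇒ ABDEFY; edges |ADEY|=2, |BF|=71/8
  updated: d(ABDEFY,K)=-35/8
6. join ABDEFY+K (d=-35/8) ⇒ ABDEFKY; edges |ABDEFY|=-35/16, |K|=-35/16
final tree: (((((A:15/2,Y:5/2):127/16,D:65/16):57/4,E:9/2):2,(B:28/3,F:14/3):71/8):-35/16,K:-35/16)
total length: 245/4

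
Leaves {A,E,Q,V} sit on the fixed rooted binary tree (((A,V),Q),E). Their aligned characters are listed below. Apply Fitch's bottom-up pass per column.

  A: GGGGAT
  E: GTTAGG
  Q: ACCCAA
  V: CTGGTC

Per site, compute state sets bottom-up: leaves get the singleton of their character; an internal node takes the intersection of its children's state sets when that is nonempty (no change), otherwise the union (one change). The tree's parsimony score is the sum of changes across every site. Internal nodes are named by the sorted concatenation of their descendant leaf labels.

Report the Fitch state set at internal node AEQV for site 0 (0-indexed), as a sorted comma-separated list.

AV@0: {G} ∪ {C} = {C,G} (union, +1)
AQV@0: {C,G} ∪ {A} = {A,C,G} (union, +1)
AEQV@0: {A,C,G} ∩ {G} = {G} (intersection, +0)
AV@1: {G} ∪ {T} = {G,T} (union, +1)
AQV@1: {G,T} ∪ {C} = {C,G,T} (union, +1)
AEQV@1: {C,G,T} ∩ {T} = {T} (intersection, +0)
AV@2: {G} ∩ {G} = {G} (intersection, +0)
AQV@2: {G} ∪ {C} = {C,G} (union, +1)
AEQV@2: {C,G} ∪ {T} = {C,G,T} (union, +1)
AV@3: {G} ∩ {G} = {G} (intersection, +0)
AQV@3: {G} ∪ {C} = {C,G} (union, +1)
AEQV@3: {C,G} ∪ {A} = {A,C,G} (union, +1)
AV@4: {A} ∪ {T} = {A,T} (union, +1)
AQV@4: {A,T} ∩ {A} = {A} (intersection, +0)
AEQV@4: {A} ∪ {G} = {A,G} (union, +1)
AV@5: {T} ∪ {C} = {C,T} (union, +1)
AQV@5: {C,T} ∪ {A} = {A,C,T} (union, +1)
AEQV@5: {A,C,T} ∪ {G} = {A,C,G,T} (union, +1)
per-site changes: [2, 2, 2, 2, 2, 3]; total = 13

G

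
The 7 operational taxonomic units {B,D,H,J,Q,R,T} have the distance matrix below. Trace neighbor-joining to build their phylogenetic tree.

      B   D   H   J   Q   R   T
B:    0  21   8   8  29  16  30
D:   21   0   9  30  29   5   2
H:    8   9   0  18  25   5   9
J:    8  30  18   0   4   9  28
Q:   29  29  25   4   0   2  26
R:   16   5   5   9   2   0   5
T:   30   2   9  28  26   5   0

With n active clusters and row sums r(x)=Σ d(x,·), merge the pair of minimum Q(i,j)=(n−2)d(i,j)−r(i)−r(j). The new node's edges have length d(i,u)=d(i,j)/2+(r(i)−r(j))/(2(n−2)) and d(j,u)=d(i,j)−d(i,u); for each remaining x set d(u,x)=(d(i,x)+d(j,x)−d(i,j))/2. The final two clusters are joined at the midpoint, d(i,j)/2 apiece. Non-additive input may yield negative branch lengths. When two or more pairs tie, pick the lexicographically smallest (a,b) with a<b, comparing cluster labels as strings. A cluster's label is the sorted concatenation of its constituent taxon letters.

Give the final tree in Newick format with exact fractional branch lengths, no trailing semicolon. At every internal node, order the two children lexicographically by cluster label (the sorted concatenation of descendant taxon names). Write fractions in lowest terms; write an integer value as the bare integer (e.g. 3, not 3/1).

step 1: merge (J,Q) at d=4, Q=-192; branch lengths J→1/5, Q→19/5; new cluster JQ
  updated: d(B,JQ)=33/2, d(D,JQ)=55/2, d(H,JQ)=39/2, d(JQ,R)=7/2, d(JQ,T)=25
step 2: merge (D,T) at d=2, Q=-255/2; branch lengths D→3/16, T→29/16; new cluster DT
  updated: d(B,DT)=49/2, d(DT,H)=8, d(DT,JQ)=101/4, d(DT,R)=4
step 3: merge (JQ,R) at d=7/2, Q=-331/4; branch lengths JQ→187/24, R→-103/24; new cluster JQR
  updated: d(B,JQR)=29/2, d(DT,JQR)=103/8, d(H,JQR)=21/2
step 4: merge (B,H) at d=8, Q=-115/2; branch lengths B→73/8, H→-9/8; new cluster BH
  updated: d(BH,DT)=49/4, d(BH,JQR)=17/2
step 5: merge (BH,DT) at d=49/4, Q=-269/8; branch lengths BH→63/16, DT→133/16; new cluster BDHT
  updated: d(BDHT,JQR)=73/16
step 6: merge (BDHT,JQR) at d=73/16; branch lengths BDHT→73/32, JQR→73/32; new cluster BDHJQRT
final tree: (((B:73/8,H:-9/8):63/16,(D:3/16,T:29/16):133/16):73/32,((J:1/5,Q:19/5):187/24,R:-103/24):73/32)
total length: 549/16

(((B:73/8,H:-9/8):63/16,(D:3/16,T:29/16):133/16):73/32,((J:1/5,Q:19/5):187/24,R:-103/24):73/32)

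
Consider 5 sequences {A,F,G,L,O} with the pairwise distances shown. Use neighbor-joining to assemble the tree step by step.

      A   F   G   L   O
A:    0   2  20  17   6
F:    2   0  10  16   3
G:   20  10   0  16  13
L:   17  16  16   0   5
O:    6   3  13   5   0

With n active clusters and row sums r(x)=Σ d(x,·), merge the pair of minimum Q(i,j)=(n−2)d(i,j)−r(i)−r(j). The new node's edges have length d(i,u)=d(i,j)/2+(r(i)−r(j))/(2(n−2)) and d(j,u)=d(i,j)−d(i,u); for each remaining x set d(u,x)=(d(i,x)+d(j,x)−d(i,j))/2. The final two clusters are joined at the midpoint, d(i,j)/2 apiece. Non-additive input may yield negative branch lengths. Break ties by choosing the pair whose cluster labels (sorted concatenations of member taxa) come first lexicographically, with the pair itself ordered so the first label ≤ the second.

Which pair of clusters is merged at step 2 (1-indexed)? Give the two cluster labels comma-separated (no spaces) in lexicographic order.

1. join A+F (d=2, Q=-70) ⇒ AF; edges |A|=10/3, |F|=-4/3
  updated: d(AF,G)=14, d(AF,L)=31/2, d(AF,O)=7/2
2. join AF+G (d=14, Q=-48) ⇒ AFG; edges |AF|=9/2, |G|=19/2
  updated: d(AFG,L)=35/4, d(AFG,O)=5/4
3. join AFG+L (d=35/4, Q=-15) ⇒ AFGL; edges |AFG|=5/2, |L|=25/4
  updated: d(AFGL,O)=-5/4
4. join AFGL+O (d=-5/4) ⇒ AFGLO; edges |AFGL|=-5/8, |O|=-5/8
final tree: ((((A:10/3,F:-4/3):9/2,G:19/2):5/2,L:25/4):-5/8,O:-5/8)
total length: 47/2

AF,G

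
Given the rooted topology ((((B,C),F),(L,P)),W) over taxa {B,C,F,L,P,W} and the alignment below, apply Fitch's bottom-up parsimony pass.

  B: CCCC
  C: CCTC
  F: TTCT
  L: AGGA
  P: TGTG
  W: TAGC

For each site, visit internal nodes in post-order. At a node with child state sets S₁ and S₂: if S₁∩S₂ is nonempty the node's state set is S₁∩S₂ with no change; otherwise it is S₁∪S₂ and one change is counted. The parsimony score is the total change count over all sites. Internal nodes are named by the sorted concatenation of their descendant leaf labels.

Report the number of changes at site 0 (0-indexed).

[col 0] BC: children B:{C}, C:{C} ∩→ {C}; cost 0
[col 0] BCF: children BC:{C}, F:{T} ∪→ {C,T}; cost 1
[col 0] LP: children L:{A}, P:{T} ∪→ {A,T}; cost 1
[col 0] BCFLP: children BCF:{C,T}, LP:{A,T} ∩→ {T}; cost 0
[col 0] BCFLPW: children BCFLP:{T}, W:{T} ∩→ {T}; cost 0
[col 1] BC: children B:{C}, C:{C} ∩→ {C}; cost 0
[col 1] BCF: children BC:{C}, F:{T} ∪→ {C,T}; cost 1
[col 1] LP: children L:{G}, P:{G} ∩→ {G}; cost 0
[col 1] BCFLP: children BCF:{C,T}, LP:{G} ∪→ {C,G,T}; cost 1
[col 1] BCFLPW: children BCFLP:{C,G,T}, W:{A} ∪→ {A,C,G,T}; cost 1
[col 2] BC: children B:{C}, C:{T} ∪→ {C,T}; cost 1
[col 2] BCF: children BC:{C,T}, F:{C} ∩→ {C}; cost 0
[col 2] LP: children L:{G}, P:{T} ∪→ {G,T}; cost 1
[col 2] BCFLP: children BCF:{C}, LP:{G,T} ∪→ {C,G,T}; cost 1
[col 2] BCFLPW: children BCFLP:{C,G,T}, W:{G} ∩→ {G}; cost 0
[col 3] BC: children B:{C}, C:{C} ∩→ {C}; cost 0
[col 3] BCF: children BC:{C}, F:{T} ∪→ {C,T}; cost 1
[col 3] LP: children L:{A}, P:{G} ∪→ {A,G}; cost 1
[col 3] BCFLP: children BCF:{C,T}, LP:{A,G} ∪→ {A,C,G,T}; cost 1
[col 3] BCFLPW: children BCFLP:{A,C,G,T}, W:{C} ∩→ {C}; cost 0
per-site changes: [2, 3, 3, 3]; total = 11

2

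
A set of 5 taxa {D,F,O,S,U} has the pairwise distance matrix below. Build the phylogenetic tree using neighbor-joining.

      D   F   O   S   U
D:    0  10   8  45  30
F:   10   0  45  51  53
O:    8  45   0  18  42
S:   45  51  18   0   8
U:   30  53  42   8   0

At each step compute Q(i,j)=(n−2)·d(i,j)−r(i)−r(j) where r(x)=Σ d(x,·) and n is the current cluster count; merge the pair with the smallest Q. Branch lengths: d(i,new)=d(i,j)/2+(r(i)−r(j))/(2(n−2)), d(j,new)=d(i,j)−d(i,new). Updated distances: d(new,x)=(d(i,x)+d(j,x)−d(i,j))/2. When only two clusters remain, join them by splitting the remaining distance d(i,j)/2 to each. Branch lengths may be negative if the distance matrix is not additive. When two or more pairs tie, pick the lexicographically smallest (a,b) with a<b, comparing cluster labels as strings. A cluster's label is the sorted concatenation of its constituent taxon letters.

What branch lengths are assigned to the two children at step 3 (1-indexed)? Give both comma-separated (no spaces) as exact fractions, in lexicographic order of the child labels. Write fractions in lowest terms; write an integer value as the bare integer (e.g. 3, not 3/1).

125/8,47/8

step 1: merge (S,U) at d=8, Q=-231; branch lengths S→13/6, U→35/6; new cluster SU
  updated: d(D,SU)=67/2, d(F,SU)=48, d(O,SU)=26
step 2: merge (D,F) at d=10, Q=-269/2; branch lengths D→-63/8, F→143/8; new cluster DF
  updated: d(DF,O)=43/2, d(DF,SU)=143/4
step 3: merge (DF,O) at d=43/2, Q=-333/4; branch lengths DF→125/8, O→47/8; new cluster DFO
  updated: d(DFO,SU)=161/8
step 4: merge (DFO,SU) at d=161/8; branch lengths DFO→161/16, SU→161/16; new cluster DFOSU
final tree: (((D:-63/8,F:143/8):125/8,O:47/8):161/16,(S:13/6,U:35/6):161/16)
total length: 477/8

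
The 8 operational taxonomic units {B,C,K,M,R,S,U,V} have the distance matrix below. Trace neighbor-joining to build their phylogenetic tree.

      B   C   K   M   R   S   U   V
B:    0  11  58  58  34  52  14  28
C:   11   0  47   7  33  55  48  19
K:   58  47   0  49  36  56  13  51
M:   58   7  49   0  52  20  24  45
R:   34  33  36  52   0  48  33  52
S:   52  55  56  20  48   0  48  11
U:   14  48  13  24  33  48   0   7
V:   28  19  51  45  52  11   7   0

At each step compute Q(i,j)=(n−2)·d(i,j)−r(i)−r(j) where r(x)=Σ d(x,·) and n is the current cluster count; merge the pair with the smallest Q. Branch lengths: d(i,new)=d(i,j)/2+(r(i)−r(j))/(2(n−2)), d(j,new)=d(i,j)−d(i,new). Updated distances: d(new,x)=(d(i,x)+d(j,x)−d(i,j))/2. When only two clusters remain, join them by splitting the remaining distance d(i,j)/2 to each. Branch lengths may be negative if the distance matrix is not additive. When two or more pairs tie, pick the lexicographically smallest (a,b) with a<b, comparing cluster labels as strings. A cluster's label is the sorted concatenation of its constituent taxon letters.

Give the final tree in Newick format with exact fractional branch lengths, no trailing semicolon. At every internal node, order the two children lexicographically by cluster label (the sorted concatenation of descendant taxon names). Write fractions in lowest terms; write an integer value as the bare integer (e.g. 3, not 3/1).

step 1: merge (S,V) at d=11, Q=-437; branch lengths S→143/12, V→-11/12; new cluster SV
  updated: d(B,SV)=69/2, d(C,SV)=63/2, d(K,SV)=48, d(M,SV)=27, d(R,SV)=89/2, d(SV,U)=22
step 2: merge (C,M) at d=7, Q=-719/2; branch lengths C→-9/20, M→149/20; new cluster CM
  updated: d(B,CM)=31, d(CM,K)=89/2, d(CM,R)=39, d(CM,SV)=103/4, d(CM,U)=65/2
step 3: merge (K,U) at d=13, Q=-262; branch lengths K→137/8, U→-33/8; new cluster KU
  updated: d(B,KU)=59/2, d(CM,KU)=32, d(KU,R)=28, d(KU,SV)=57/2
step 4: merge (CM,SV) at d=103/4, Q=-735/4; branch lengths CM→287/24, SV→331/24; new cluster CMSV
  updated: d(B,CMSV)=159/8, d(CMSV,KU)=139/8, d(CMSV,R)=231/8
step 5: merge (B,CMSV) at d=159/8, Q=-439/4; branch lengths B→57/4, CMSV→45/8; new cluster BCMSV
  updated: d(BCMSV,KU)=27/2, d(BCMSV,R)=43/2
step 6: merge (BCMSV,KU) at d=27/2, Q=-63; branch lengths BCMSV→7/2, KU→10; new cluster BCKMSUV
  updated: d(BCKMSUV,R)=18
step 7: merge (BCKMSUV,R) at d=18; branch lengths BCKMSUV→9, R→9; new cluster BCKMRSUV
final tree: (((B:57/4,((C:-9/20,M:149/20):287/24,(S:143/12,V:-11/12):331/24):45/8):7/2,(K:137/8,U:-33/8):10):9,R:9)
total length: 865/8

(((B:57/4,((C:-9/20,M:149/20):287/24,(S:143/12,V:-11/12):331/24):45/8):7/2,(K:137/8,U:-33/8):10):9,R:9)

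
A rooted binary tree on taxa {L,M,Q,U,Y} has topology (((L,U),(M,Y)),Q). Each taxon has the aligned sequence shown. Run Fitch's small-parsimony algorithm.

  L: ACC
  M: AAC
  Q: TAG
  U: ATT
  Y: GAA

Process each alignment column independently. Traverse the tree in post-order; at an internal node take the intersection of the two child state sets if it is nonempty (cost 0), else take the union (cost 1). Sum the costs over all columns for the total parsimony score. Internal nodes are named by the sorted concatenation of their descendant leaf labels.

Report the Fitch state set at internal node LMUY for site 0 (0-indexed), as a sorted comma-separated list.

A

site 0, node LU: L={A} ∩ U={A} → {A} (+0)
site 0, node MY: M={A} ∪ Y={G} → {A,G} (+1)
site 0, node LMUY: LU={A} ∩ MY={A,G} → {A} (+0)
site 0, node LMQUY: LMUY={A} ∪ Q={T} → {A,T} (+1)
site 1, node LU: L={C} ∪ U={T} → {C,T} (+1)
site 1, node MY: M={A} ∩ Y={A} → {A} (+0)
site 1, node LMUY: LU={C,T} ∪ MY={A} → {A,C,T} (+1)
site 1, node LMQUY: LMUY={A,C,T} ∩ Q={A} → {A} (+0)
site 2, node LU: L={C} ∪ U={T} → {C,T} (+1)
site 2, node MY: M={C} ∪ Y={A} → {A,C} (+1)
site 2, node LMUY: LU={C,T} ∩ MY={A,C} → {C} (+0)
site 2, node LMQUY: LMUY={C} ∪ Q={G} → {C,G} (+1)
per-site changes: [2, 2, 3]; total = 7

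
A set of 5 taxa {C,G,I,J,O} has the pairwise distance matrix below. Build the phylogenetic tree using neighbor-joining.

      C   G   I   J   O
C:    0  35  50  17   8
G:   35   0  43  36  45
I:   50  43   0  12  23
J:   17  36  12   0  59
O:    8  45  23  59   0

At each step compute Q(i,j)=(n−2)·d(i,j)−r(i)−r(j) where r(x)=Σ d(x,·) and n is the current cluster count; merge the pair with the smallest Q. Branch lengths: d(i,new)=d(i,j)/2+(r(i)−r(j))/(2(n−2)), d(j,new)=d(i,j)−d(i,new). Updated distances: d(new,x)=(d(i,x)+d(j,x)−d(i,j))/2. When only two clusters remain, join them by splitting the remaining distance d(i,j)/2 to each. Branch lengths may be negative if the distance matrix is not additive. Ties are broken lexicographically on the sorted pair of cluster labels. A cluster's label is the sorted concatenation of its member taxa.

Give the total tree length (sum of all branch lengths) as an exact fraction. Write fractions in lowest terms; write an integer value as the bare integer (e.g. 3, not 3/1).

547/8

step 1: merge (C,O) at d=8, Q=-221; branch lengths C→-1/6, O→49/6; new cluster CO
  updated: d(CO,G)=36, d(CO,I)=65/2, d(CO,J)=34
step 2: merge (CO,G) at d=36, Q=-291/2; branch lengths CO→119/8, G→169/8; new cluster CGO
  updated: d(CGO,I)=79/4, d(CGO,J)=17
step 3: merge (CGO,I) at d=79/4, Q=-195/4; branch lengths CGO→99/8, I→59/8; new cluster CGIO
  updated: d(CGIO,J)=37/8
step 4: merge (CGIO,J) at d=37/8; branch lengths CGIO→37/16, J→37/16; new cluster CGIJO
final tree: ((((C:-1/6,O:49/6):119/8,G:169/8):99/8,I:59/8):37/16,J:37/16)
total length: 547/8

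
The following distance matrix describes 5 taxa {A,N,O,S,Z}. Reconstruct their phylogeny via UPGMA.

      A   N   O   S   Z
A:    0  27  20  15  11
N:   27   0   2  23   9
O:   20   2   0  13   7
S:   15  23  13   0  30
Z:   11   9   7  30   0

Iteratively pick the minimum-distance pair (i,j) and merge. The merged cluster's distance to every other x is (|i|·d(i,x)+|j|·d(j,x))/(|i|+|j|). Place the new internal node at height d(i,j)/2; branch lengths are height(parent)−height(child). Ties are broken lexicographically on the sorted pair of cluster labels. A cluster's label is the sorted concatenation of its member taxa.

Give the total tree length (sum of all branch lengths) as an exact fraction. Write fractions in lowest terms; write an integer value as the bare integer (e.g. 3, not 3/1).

199/6

step 1: merge (N,O) at d=2; branch lengths N→1, O→1; new cluster NO
  updated: d(A,NO)=47/2, d(NO,S)=18, d(NO,Z)=8
step 2: merge (NO,Z) at d=8; branch lengths NO→3, Z→4; new cluster NOZ
  updated: d(A,NOZ)=58/3, d(NOZ,S)=22
step 3: merge (A,S) at d=15; branch lengths A→15/2, S→15/2; new cluster AS
  updated: d(AS,NOZ)=62/3
step 4: merge (AS,NOZ) at d=62/3; branch lengths AS→17/6, NOZ→19/3; new cluster ANOSZ
final tree: ((A:15/2,S:15/2):17/6,((N:1,O:1):3,Z:4):19/3)
total length: 199/6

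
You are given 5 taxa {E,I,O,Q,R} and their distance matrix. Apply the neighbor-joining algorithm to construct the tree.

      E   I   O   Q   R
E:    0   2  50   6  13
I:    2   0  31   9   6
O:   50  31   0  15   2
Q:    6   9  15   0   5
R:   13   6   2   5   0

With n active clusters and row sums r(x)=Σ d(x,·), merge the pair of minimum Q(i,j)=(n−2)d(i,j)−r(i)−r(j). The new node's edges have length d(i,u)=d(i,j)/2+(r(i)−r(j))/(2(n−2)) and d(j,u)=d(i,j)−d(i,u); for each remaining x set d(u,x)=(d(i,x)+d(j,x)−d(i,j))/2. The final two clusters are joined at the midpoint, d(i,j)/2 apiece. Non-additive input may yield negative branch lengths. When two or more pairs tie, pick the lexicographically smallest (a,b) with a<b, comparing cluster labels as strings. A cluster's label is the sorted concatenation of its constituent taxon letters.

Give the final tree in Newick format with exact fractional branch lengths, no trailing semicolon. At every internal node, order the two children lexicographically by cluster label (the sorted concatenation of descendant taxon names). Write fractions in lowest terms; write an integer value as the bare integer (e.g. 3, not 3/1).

(((E:7/2,I:-3/2):41/4,(O:13,R:-11):51/4):-15/8,Q:-15/8)

step 1: merge (O,R) at d=2, Q=-118; branch lengths O→13, R→-11; new cluster OR
  updated: d(E,OR)=61/2, d(I,OR)=35/2, d(OR,Q)=9
step 2: merge (E,I) at d=2, Q=-63; branch lengths E→7/2, I→-3/2; new cluster EI
  updated: d(EI,OR)=23, d(EI,Q)=13/2
step 3: merge (EI,OR) at d=23, Q=-77/2; branch lengths EI→41/4, OR→51/4; new cluster EIOR
  updated: d(EIOR,Q)=-15/4
step 4: merge (EIOR,Q) at d=-15/4; branch lengths EIOR→-15/8, Q→-15/8; new cluster EIOQR
final tree: (((E:7/2,I:-3/2):41/4,(O:13,R:-11):51/4):-15/8,Q:-15/8)
total length: 93/4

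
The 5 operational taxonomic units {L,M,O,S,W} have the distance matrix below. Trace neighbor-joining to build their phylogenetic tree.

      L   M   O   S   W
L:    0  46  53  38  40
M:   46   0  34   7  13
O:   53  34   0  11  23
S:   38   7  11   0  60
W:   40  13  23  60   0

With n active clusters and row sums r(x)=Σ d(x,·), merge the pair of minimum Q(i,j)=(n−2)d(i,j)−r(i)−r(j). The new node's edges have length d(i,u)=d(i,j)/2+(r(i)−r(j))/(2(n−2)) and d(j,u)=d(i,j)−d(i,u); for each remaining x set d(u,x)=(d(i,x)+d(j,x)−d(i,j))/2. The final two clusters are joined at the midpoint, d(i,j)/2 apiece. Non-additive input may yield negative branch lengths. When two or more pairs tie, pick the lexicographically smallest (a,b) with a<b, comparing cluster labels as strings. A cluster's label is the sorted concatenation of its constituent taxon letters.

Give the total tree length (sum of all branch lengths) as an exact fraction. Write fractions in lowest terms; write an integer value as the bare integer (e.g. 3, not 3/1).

iteration 1: select O,S (d=11, Q=-204); attach at lengths (19/3, 14/3); label the merged cluster OS
  updated: d(L,OS)=40, d(M,OS)=15, d(OS,W)=36
iteration 2: select L,OS (d=40, Q=-137); attach at lengths (115/4, 45/4); label the merged cluster LOS
  updated: d(LOS,M)=21/2, d(LOS,W)=18
iteration 3: select LOS,M (d=21/2, Q=-83/2); attach at lengths (31/4, 11/4); label the merged cluster LMOS
  updated: d(LMOS,W)=41/4
iteration 4: select LMOS,W (d=41/4); attach at lengths (41/8, 41/8); label the merged cluster LMOSW
final tree: (((L:115/4,(O:19/3,S:14/3):45/4):31/4,M:11/4):41/8,W:41/8)
total length: 287/4

287/4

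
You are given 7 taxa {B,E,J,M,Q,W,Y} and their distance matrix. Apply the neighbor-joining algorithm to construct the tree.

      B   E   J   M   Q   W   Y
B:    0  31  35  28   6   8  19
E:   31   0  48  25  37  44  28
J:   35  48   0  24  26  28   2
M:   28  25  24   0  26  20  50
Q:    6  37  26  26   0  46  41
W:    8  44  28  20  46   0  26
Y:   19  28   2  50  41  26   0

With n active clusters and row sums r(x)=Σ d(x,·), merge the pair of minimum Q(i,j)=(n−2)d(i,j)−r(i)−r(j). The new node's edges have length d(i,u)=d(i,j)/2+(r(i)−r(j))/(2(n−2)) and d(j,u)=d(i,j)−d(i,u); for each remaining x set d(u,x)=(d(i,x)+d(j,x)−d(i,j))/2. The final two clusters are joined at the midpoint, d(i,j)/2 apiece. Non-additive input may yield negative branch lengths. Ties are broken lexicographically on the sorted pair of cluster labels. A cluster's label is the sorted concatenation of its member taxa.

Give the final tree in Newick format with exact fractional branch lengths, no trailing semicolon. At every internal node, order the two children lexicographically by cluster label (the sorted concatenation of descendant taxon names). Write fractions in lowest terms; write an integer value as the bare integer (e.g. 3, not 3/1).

iteration 1: select J,Y (d=2, Q=-319); attach at lengths (7/10, 13/10); label the merged cluster JY
  updated: d(B,JY)=26, d(E,JY)=37, d(JY,M)=36, d(JY,Q)=65/2, d(JY,W)=26
iteration 2: select B,Q (d=6, Q=-445/2); attach at lengths (-49/16, 145/16); label the merged cluster BQ
  updated: d(BQ,E)=31, d(BQ,JY)=105/4, d(BQ,M)=24, d(BQ,W)=24
iteration 3: select E,M (d=25, Q=-167); attach at lengths (107/6, 43/6); label the merged cluster EM
  updated: d(BQ,EM)=15, d(EM,JY)=24, d(EM,W)=39/2
iteration 4: select BQ,EM (d=15, Q=-375/4); attach at lengths (147/16, 93/16); label the merged cluster BEMQ
  updated: d(BEMQ,JY)=141/8, d(BEMQ,W)=57/4
iteration 5: select BEMQ,JY (d=141/8, Q=-463/8); attach at lengths (47/16, 235/16); label the merged cluster BEJMQY
  updated: d(BEJMQY,W)=181/16
iteration 6: select BEJMQY,W (d=181/16); attach at lengths (181/32, 181/32); label the merged cluster BEJMQWY
final tree: ((((B:-49/16,Q:145/16):147/16,(E:107/6,M:43/6):93/16):47/16,(J:7/10,Y:13/10):235/16):181/32,W:181/32)
total length: 1231/16

((((B:-49/16,Q:145/16):147/16,(E:107/6,M:43/6):93/16):47/16,(J:7/10,Y:13/10):235/16):181/32,W:181/32)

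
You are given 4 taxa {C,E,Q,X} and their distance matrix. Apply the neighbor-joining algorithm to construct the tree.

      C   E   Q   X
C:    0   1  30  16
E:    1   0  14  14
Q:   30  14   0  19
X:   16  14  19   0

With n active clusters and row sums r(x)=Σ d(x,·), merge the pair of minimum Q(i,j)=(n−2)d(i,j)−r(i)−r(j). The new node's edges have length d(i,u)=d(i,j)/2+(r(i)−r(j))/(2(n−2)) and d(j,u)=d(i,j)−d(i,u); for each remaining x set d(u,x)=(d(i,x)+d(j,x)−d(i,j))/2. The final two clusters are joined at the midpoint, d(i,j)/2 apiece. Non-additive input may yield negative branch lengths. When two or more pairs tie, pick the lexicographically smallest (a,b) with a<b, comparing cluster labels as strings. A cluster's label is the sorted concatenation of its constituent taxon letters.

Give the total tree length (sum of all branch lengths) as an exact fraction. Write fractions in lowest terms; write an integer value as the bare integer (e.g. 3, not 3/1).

step 1: merge (C,E) at d=1, Q=-74; branch lengths C→5, E→-4; new cluster CE
  updated: d(CE,Q)=43/2, d(CE,X)=29/2
step 2: merge (CE,Q) at d=43/2, Q=-55; branch lengths CE→17/2, Q→13; new cluster CEQ
  updated: d(CEQ,X)=6
step 3: merge (CEQ,X) at d=6; branch lengths CEQ→3, X→3; new cluster CEQX
final tree: (((C:5,E:-4):17/2,Q:13):3,X:3)
total length: 57/2

57/2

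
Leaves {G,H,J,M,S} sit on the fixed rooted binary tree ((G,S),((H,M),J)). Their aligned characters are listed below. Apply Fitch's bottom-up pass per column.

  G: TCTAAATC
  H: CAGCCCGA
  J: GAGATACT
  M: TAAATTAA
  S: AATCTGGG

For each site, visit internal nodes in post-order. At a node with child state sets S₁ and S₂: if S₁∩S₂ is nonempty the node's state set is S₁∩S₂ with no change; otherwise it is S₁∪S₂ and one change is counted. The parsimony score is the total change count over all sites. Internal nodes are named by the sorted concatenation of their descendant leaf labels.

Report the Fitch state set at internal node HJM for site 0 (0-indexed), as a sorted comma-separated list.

[col 0] GS: children G:{T}, S:{A} ∪→ {A,T}; cost 1
[col 0] HM: children H:{C}, M:{T} ∪→ {C,T}; cost 1
[col 0] HJM: children HM:{C,T}, J:{G} ∪→ {C,G,T}; cost 1
[col 0] GHJMS: children GS:{A,T}, HJM:{C,G,T} ∩→ {T}; cost 0
[col 1] GS: children G:{C}, S:{A} ∪→ {A,C}; cost 1
[col 1] HM: children H:{A}, M:{A} ∩→ {A}; cost 0
[col 1] HJM: children HM:{A}, J:{A} ∩→ {A}; cost 0
[col 1] GHJMS: children GS:{A,C}, HJM:{A} ∩→ {A}; cost 0
[col 2] GS: children G:{T}, S:{T} ∩→ {T}; cost 0
[col 2] HM: children H:{G}, M:{A} ∪→ {A,G}; cost 1
[col 2] HJM: children HM:{A,G}, J:{G} ∩→ {G}; cost 0
[col 2] GHJMS: children GS:{T}, HJM:{G} ∪→ {G,T}; cost 1
[col 3] GS: children G:{A}, S:{C} ∪→ {A,C}; cost 1
[col 3] HM: children H:{C}, M:{A} ∪→ {A,C}; cost 1
[col 3] HJM: children HM:{A,C}, J:{A} ∩→ {A}; cost 0
[col 3] GHJMS: children GS:{A,C}, HJM:{A} ∩→ {A}; cost 0
[col 4] GS: children G:{A}, S:{T} ∪→ {A,T}; cost 1
[col 4] HM: children H:{C}, M:{T} ∪→ {C,T}; cost 1
[col 4] HJM: children HM:{C,T}, J:{T} ∩→ {T}; cost 0
[col 4] GHJMS: children GS:{A,T}, HJM:{T} ∩→ {T}; cost 0
[col 5] GS: children G:{A}, S:{G} ∪→ {A,G}; cost 1
[col 5] HM: children H:{C}, M:{T} ∪→ {C,T}; cost 1
[col 5] HJM: children HM:{C,T}, J:{A} ∪→ {A,C,T}; cost 1
[col 5] GHJMS: children GS:{A,G}, HJM:{A,C,T} ∩→ {A}; cost 0
[col 6] GS: children G:{T}, S:{G} ∪→ {G,T}; cost 1
[col 6] HM: children H:{G}, M:{A} ∪→ {A,G}; cost 1
[col 6] HJM: children HM:{A,G}, J:{C} ∪→ {A,C,G}; cost 1
[col 6] GHJMS: children GS:{G,T}, HJM:{A,C,G} ∩→ {G}; cost 0
[col 7] GS: children G:{C}, S:{G} ∪→ {C,G}; cost 1
[col 7] HM: children H:{A}, M:{A} ∩→ {A}; cost 0
[col 7] HJM: children HM:{A}, J:{T} ∪→ {A,T}; cost 1
[col 7] GHJMS: children GS:{C,G}, HJM:{A,T} ∪→ {A,C,G,T}; cost 1
per-site changes: [3, 1, 2, 2, 2, 3, 3, 3]; total = 19

C,G,T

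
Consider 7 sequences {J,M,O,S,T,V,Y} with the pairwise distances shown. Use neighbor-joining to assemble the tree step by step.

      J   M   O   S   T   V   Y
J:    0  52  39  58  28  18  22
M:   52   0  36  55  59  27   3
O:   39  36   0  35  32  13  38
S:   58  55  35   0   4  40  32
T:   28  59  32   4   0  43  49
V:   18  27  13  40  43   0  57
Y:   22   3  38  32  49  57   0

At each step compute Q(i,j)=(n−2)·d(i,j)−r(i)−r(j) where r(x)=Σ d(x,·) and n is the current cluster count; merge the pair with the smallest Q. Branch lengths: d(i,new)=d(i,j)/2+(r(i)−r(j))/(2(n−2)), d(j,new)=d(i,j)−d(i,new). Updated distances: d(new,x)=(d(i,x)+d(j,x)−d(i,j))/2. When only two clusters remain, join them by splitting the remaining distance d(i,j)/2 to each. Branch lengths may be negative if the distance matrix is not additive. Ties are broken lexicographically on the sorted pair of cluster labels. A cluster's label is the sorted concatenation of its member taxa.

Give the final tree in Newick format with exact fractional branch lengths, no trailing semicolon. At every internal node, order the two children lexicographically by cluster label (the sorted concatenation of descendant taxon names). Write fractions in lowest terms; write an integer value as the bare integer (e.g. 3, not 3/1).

step 1: merge (S,T) at d=4, Q=-419; branch lengths S→29/10, T→11/10; new cluster ST
  updated: d(J,ST)=41, d(M,ST)=55, d(O,ST)=63/2, d(ST,V)=79/2, d(ST,Y)=77/2
step 2: merge (M,Y) at d=3, Q=-639/2; branch lengths M→53/16, Y→-5/16; new cluster MY
  updated: d(J,MY)=71/2, d(MY,O)=71/2, d(MY,ST)=181/4, d(MY,V)=81/2
step 3: merge (O,V) at d=13, Q=-191; branch lengths O→47/6, V→31/6; new cluster OV
  updated: d(J,OV)=22, d(MY,OV)=63/2, d(OV,ST)=29
step 4: merge (J,MY) at d=71/2, Q=-559/4; branch lengths J→229/16, MY→339/16; new cluster JMY
  updated: d(JMY,OV)=9, d(JMY,ST)=203/8
step 5: merge (JMY,OV) at d=9, Q=-507/8; branch lengths JMY→43/16, OV→101/16; new cluster JMOVY
  updated: d(JMOVY,ST)=363/16
step 6: merge (JMOVY,ST) at d=363/16; branch lengths JMOVY→363/32, ST→363/32; new cluster JMOSTVY
final tree: (((J:229/16,(M:53/16,Y:-5/16):339/16):43/16,(O:47/6,V:31/6):101/16):363/32,(S:29/10,T:11/10):363/32)
total length: 1395/16

(((J:229/16,(M:53/16,Y:-5/16):339/16):43/16,(O:47/6,V:31/6):101/16):363/32,(S:29/10,T:11/10):363/32)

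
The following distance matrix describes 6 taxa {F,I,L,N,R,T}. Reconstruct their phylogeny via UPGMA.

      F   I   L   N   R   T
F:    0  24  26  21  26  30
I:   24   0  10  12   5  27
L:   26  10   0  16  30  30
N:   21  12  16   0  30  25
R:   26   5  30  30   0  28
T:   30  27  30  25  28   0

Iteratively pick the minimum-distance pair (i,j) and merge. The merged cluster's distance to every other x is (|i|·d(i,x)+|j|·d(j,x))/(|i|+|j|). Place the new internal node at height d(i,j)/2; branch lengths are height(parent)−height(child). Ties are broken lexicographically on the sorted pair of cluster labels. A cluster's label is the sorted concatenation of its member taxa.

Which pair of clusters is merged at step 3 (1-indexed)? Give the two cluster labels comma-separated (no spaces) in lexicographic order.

iteration 1: select I,R (d=5); attach at lengths (5/2, 5/2); label the merged cluster IR
  updated: d(F,IR)=25, d(IR,L)=20, d(IR,N)=21, d(IR,T)=55/2
iteration 2: select L,N (d=16); attach at lengths (8, 8); label the merged cluster LN
  updated: d(F,LN)=47/2, d(IR,LN)=41/2, d(LN,T)=55/2
iteration 3: select IR,LN (d=41/2); attach at lengths (31/4, 9/4); label the merged cluster ILNR
  updated: d(F,ILNR)=97/4, d(ILNR,T)=55/2
iteration 4: select F,ILNR (d=97/4); attach at lengths (97/8, 15/8); label the merged cluster FILNR
  updated: d(FILNR,T)=28
iteration 5: select FILNR,T (d=28); attach at lengths (15/8, 14); label the merged cluster FILNRT
final tree: ((F:97/8,((I:5/2,R:5/2):31/4,(L:8,N:8):9/4):15/8):15/8,T:14)
total length: 487/8

IR,LN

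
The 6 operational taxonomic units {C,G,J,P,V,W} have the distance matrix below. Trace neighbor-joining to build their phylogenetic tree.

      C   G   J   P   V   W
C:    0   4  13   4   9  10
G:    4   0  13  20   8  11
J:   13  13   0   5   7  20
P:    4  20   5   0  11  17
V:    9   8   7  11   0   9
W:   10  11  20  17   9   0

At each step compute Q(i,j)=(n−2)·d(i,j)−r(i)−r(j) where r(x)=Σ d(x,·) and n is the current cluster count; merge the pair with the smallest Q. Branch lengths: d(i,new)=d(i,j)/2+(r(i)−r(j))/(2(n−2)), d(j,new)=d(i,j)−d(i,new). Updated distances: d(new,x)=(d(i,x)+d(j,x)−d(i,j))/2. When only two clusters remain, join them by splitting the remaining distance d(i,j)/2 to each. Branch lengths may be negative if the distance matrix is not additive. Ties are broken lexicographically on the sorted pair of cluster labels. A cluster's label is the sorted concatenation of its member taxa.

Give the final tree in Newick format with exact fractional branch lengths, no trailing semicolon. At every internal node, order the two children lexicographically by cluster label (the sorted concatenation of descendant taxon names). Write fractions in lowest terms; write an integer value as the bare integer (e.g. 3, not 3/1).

iteration 1: select J,P (d=5, Q=-95); attach at lengths (21/8, 19/8); label the merged cluster JP
  updated: d(C,JP)=6, d(G,JP)=14, d(JP,V)=13/2, d(JP,W)=16
iteration 2: select JP,V (d=13/2, Q=-111/2); attach at lengths (59/12, 19/12); label the merged cluster JPV
  updated: d(C,JPV)=17/4, d(G,JPV)=31/4, d(JPV,W)=37/4
iteration 3: select C,G (d=4, Q=-33); attach at lengths (7/8, 25/8); label the merged cluster CG
  updated: d(CG,JPV)=4, d(CG,W)=17/2
iteration 4: select CG,JPV (d=4, Q=-87/4); attach at lengths (13/8, 19/8); label the merged cluster CGJPV
  updated: d(CGJPV,W)=55/8
iteration 5: select CGJPV,W (d=55/8); attach at lengths (55/16, 55/16); label the merged cluster CGJPVW
final tree: (((C:7/8,G:25/8):13/8,((J:21/8,P:19/8):59/12,V:19/12):19/8):55/16,W:55/16)
total length: 211/8

(((C:7/8,G:25/8):13/8,((J:21/8,P:19/8):59/12,V:19/12):19/8):55/16,W:55/16)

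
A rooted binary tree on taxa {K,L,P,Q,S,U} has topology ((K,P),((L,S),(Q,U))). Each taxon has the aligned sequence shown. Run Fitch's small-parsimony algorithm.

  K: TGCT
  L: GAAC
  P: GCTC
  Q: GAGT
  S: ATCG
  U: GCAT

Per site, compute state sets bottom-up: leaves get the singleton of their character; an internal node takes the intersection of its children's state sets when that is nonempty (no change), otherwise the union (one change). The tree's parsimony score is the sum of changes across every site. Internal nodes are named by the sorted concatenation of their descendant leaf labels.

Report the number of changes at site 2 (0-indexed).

site 0, node KP: K={T} ∪ P={G} → {G,T} (+1)
site 0, node LS: L={G} ∪ S={A} → {A,G} (+1)
site 0, node QU: Q={G} ∩ U={G} → {G} (+0)
site 0, node LQSU: LS={A,G} ∩ QU={G} → {G} (+0)
site 0, node KLPQSU: KP={G,T} ∩ LQSU={G} → {G} (+0)
site 1, node KP: K={G} ∪ P={C} → {C,G} (+1)
site 1, node LS: L={A} ∪ S={T} → {A,T} (+1)
site 1, node QU: Q={A} ∪ U={C} → {A,C} (+1)
site 1, node LQSU: LS={A,T} ∩ QU={A,C} → {A} (+0)
site 1, node KLPQSU: KP={C,G} ∪ LQSU={A} → {A,C,G} (+1)
site 2, node KP: K={C} ∪ P={T} → {C,T} (+1)
site 2, node LS: L={A} ∪ S={C} → {A,C} (+1)
site 2, node QU: Q={G} ∪ U={A} → {A,G} (+1)
site 2, node LQSU: LS={A,C} ∩ QU={A,G} → {A} (+0)
site 2, node KLPQSU: KP={C,T} ∪ LQSU={A} → {A,C,T} (+1)
site 3, node KP: K={T} ∪ P={C} → {C,T} (+1)
site 3, node LS: L={C} ∪ S={G} → {C,G} (+1)
site 3, node QU: Q={T} ∩ U={T} → {T} (+0)
site 3, node LQSU: LS={C,G} ∪ QU={T} → {C,G,T} (+1)
site 3, node KLPQSU: KP={C,T} ∩ LQSU={C,G,T} → {C,T} (+0)
per-site changes: [2, 4, 4, 3]; total = 13

4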